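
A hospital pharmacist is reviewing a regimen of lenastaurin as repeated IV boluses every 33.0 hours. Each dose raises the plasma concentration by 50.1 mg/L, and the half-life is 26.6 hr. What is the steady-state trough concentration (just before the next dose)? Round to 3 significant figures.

36.8 mg/L

k = ln 2 / 26.6 = 0.02606 hr⁻¹
Fraction remaining after one interval: e^(−kτ) = e^(−0.02606 × 33.0) = 0.4232
R = 1 / (1 − 0.4232) = 1.734
Css,max = 50.1 × 1.734 = 86.86 mg/L
Css,min = Css,max × e^(−kτ) = 86.86 × 0.4232 ≈ 36.8 mg/L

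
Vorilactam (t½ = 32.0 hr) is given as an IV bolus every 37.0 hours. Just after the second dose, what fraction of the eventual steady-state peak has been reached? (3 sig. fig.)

0.799

k = ln 2 / 32.0 = 0.02166 hr⁻¹
f_n = 1 − e^(−nkτ) = 1 − e^(−2 × 0.02166 × 37.0) = 1 − e^(−1.603) = 1 − 0.2013 ≈ 0.799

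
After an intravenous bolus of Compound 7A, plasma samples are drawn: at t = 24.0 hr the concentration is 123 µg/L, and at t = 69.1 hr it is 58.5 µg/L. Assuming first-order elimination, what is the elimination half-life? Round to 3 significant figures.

k = ln(C₁/C₂) / (t₂ − t₁) = ln(123/58.5) / (69.1 − 24.0)
  = 0.7432 / 45.10 = 0.01648 hr⁻¹
t½ = ln 2 / k = ln 2 / 0.01648 ≈ 42.1 hours

42.1 hours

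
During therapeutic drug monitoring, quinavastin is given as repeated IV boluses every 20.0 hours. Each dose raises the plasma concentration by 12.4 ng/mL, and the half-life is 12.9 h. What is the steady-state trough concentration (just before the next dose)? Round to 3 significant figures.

6.43 ng/mL

k = ln 2 / 12.9 = 0.05373 h⁻¹
Fraction remaining after one interval: e^(−kτ) = e^(−0.05373 × 20.0) = 0.3414
R = 1 / (1 − 0.3414) = 1.518
Css,max = 12.4 × 1.518 = 18.83 ng/mL
Css,min = Css,max × e^(−kτ) = 18.83 × 0.3414 ≈ 6.43 ng/mL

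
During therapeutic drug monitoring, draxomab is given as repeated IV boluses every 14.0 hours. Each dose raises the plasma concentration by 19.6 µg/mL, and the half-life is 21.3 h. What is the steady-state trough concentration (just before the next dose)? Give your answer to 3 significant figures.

34.0 µg/mL

k = ln 2 / 21.3 = 0.03254 h⁻¹
Fraction remaining after one interval: e^(−kτ) = e^(−0.03254 × 14.0) = 0.6341
R = 1 / (1 − 0.6341) = 2.733
Css,max = 19.6 × 2.733 = 53.56 µg/mL
Css,min = Css,max × e^(−kτ) = 53.56 × 0.6341 ≈ 34.0 µg/mL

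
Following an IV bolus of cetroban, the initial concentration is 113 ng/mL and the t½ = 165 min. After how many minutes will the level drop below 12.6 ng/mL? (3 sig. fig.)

522 minutes

k = ln 2 / 165 = 0.004201 min⁻¹
C(t) = C₀ e^(−kt)  ⇒  t = ln(C₀/C) / k
t = ln(113/12.6) / 0.004201 = 2.194 / 0.004201 ≈ 522 minutes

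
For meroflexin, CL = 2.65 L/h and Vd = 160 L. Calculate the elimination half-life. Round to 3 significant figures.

k = CL / V = 2.65 / 160 = 0.01656 h⁻¹
t½ = ln 2 / k = ln 2 / 0.01656 ≈ 41.9 hours

41.9 hours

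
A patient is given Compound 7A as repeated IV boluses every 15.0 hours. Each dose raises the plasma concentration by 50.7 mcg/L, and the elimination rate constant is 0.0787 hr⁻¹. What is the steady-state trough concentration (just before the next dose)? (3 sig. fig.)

22.5 mcg/L

Fraction remaining after one interval: e^(−kτ) = e^(−0.07870 × 15.0) = 0.3071
R = 1 / (1 − 0.3071) = 1.443
Css,max = 50.7 × 1.443 = 73.17 mcg/L
Css,min = Css,max × e^(−kτ) = 73.17 × 0.3071 ≈ 22.5 mcg/L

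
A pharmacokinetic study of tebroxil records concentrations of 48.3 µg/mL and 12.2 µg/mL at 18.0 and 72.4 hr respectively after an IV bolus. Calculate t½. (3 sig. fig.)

27.4 hours

k = ln(C₁/C₂) / (t₂ − t₁) = ln(48.3/12.2) / (72.4 − 18.0)
  = 1.376 / 54.40 = 0.02529 hr⁻¹
t½ = ln 2 / k = ln 2 / 0.02529 ≈ 27.4 hours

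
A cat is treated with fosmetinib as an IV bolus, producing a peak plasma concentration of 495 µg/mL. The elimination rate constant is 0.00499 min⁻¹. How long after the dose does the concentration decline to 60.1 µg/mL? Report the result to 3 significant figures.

423 minutes

C(t) = C₀ e^(−kt)  ⇒  t = ln(C₀/C) / k
t = ln(495/60.1) / 0.004990 = 2.109 / 0.004990 ≈ 423 minutes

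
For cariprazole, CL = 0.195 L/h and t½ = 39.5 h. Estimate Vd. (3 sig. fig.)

11.1 L

k = ln 2 / t½ = ln 2 / 39.5 = 0.01755 h⁻¹
V = CL / k = 0.195 / 0.01755 ≈ 11.1 L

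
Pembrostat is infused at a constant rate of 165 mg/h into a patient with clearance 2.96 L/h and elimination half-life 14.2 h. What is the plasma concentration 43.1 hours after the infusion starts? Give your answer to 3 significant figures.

48.9 µg/mL

Css = rate / CL = 165 / 2.96 = 55.74 µg/mL
k = ln 2 / 14.2 = 0.04881 h⁻¹
C(t) = Css (1 − e^(−kt)) = 55.74 × (1 − e^(−2.104)) = 55.74 × 0.8780 ≈ 48.9 µg/mL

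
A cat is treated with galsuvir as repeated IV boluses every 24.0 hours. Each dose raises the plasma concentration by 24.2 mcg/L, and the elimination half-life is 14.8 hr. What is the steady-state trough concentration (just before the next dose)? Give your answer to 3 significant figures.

11.7 mcg/L

k = ln 2 / 14.8 = 0.04683 hr⁻¹
Fraction remaining after one interval: e^(−kτ) = e^(−0.04683 × 24.0) = 0.3250
R = 1 / (1 − 0.3250) = 1.481
Css,max = 24.2 × 1.481 = 35.85 mcg/L
Css,min = Css,max × e^(−kτ) = 35.85 × 0.3250 ≈ 11.7 mcg/L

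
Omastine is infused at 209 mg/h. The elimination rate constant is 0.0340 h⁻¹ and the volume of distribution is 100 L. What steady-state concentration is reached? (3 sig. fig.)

CL = k · V = 0.0340 × 100 = 3.400 L/h
Css = rate / CL = 209 / 3.400 ≈ 61.5 µg/mL

61.5 µg/mL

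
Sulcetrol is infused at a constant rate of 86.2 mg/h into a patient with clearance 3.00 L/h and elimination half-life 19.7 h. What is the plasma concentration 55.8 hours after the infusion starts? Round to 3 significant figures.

Css = rate / CL = 86.2 / 3.00 = 28.73 mg/L
k = ln 2 / 19.7 = 0.03519 h⁻¹
C(t) = Css (1 − e^(−kt)) = 28.73 × (1 − e^(−1.963)) = 28.73 × 0.8596 ≈ 24.7 mg/L

24.7 mg/L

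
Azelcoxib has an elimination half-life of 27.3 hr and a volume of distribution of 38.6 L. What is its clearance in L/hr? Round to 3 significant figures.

k = ln 2 / t½ = ln 2 / 27.3 = 0.02539 hr⁻¹
CL = k · V = 0.02539 × 38.6 ≈ 0.980 L/hr

0.980 L/hr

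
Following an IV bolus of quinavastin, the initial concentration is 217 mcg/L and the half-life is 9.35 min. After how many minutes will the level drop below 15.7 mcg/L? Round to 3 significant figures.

35.4 minutes

k = ln 2 / 9.35 = 0.07413 min⁻¹
C(t) = C₀ e^(−kt)  ⇒  t = ln(C₀/C) / k
t = ln(217/15.7) / 0.07413 = 2.626 / 0.07413 ≈ 35.4 minutes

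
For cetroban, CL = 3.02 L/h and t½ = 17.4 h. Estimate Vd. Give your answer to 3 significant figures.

k = ln 2 / t½ = ln 2 / 17.4 = 0.03984 h⁻¹
V = CL / k = 3.02 / 0.03984 ≈ 75.8 L

75.8 L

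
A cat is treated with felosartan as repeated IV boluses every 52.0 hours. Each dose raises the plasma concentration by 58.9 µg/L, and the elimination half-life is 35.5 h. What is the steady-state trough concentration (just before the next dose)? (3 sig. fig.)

k = ln 2 / 35.5 = 0.01953 h⁻¹
Fraction remaining after one interval: e^(−kτ) = e^(−0.01953 × 52.0) = 0.3623
R = 1 / (1 − 0.3623) = 1.568
Css,max = 58.9 × 1.568 = 92.36 µg/L
Css,min = Css,max × e^(−kτ) = 92.36 × 0.3623 ≈ 33.5 µg/L

33.5 µg/L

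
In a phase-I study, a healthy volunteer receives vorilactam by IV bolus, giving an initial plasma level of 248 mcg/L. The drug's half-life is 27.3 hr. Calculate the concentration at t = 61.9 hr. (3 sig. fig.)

51.5 mcg/L

k = ln 2 / 27.3 = 0.02539 hr⁻¹
61.9 hr is 2.267 half-lives, so C = 248 × (1/2)^2.267 = 248 × 0.2077 ≈ 51.5 mcg/L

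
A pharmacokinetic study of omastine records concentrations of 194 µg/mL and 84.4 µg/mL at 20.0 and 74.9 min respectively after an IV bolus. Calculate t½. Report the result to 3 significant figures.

45.7 minutes

k = ln(C₁/C₂) / (t₂ − t₁) = ln(194/84.4) / (74.9 − 20.0)
  = 0.8323 / 54.90 = 0.01516 min⁻¹
t½ = ln 2 / k = ln 2 / 0.01516 ≈ 45.7 minutes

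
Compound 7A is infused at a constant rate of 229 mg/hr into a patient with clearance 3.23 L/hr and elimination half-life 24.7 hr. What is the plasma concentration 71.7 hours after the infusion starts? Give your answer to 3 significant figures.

Css = rate / CL = 229 / 3.23 = 70.90 mg/L
k = ln 2 / 24.7 = 0.02806 hr⁻¹
C(t) = Css (1 − e^(−kt)) = 70.90 × (1 − e^(−2.012)) = 70.90 × 0.8663 ≈ 61.4 mg/L

61.4 mg/L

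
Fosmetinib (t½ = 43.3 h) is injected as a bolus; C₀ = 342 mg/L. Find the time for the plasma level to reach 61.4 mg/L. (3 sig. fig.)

107 hours

k = ln 2 / 43.3 = 0.01601 h⁻¹
C(t) = C₀ e^(−kt)  ⇒  t = ln(C₀/C) / k
t = ln(342/61.4) / 0.01601 = 1.717 / 0.01601 ≈ 107 hours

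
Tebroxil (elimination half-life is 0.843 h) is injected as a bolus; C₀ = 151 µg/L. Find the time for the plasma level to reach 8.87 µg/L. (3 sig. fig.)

3.45 hours

k = ln 2 / 0.843 = 0.8222 h⁻¹
C(t) = C₀ e^(−kt)  ⇒  t = ln(C₀/C) / k
t = ln(151/8.87) / 0.8222 = 2.835 / 0.8222 ≈ 3.45 hours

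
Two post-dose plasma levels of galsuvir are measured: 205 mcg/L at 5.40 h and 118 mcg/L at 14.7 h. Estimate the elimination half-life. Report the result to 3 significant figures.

k = ln(C₁/C₂) / (t₂ − t₁) = ln(205/118) / (14.7 − 5.40)
  = 0.5523 / 9.300 = 0.05939 h⁻¹
t½ = ln 2 / k = ln 2 / 0.05939 ≈ 11.7 hours

11.7 hours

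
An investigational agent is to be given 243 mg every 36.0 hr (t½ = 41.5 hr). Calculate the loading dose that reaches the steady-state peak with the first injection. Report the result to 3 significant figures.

538 mg

k = ln 2 / 41.5 = 0.01670 hr⁻¹
Accumulation ratio R = 1 / (1 − e^(−kτ)) = 1 / (1 − e^(−0.01670×36.0)) = 1 / (1 − 0.5481) = 2.213
Loading dose = maintenance dose × R = 243 × 2.213 ≈ 538 mg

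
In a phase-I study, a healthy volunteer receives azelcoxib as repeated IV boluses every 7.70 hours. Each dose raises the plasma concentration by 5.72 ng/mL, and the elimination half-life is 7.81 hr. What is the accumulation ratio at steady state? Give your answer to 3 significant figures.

k = ln 2 / 7.81 = 0.08875 hr⁻¹
Fraction remaining after one interval: e^(−kτ) = e^(−0.08875 × 7.70) = 0.5049
R = 1 / (1 − 0.5049) = 1 / 0.4951 ≈ 2.02

2.02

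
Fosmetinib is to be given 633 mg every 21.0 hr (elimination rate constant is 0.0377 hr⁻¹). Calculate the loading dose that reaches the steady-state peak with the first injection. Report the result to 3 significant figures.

1160 mg

Accumulation ratio R = 1 / (1 − e^(−kτ)) = 1 / (1 − e^(−0.03770×21.0)) = 1 / (1 − 0.4531) = 1.828
Loading dose = maintenance dose × R = 633 × 1.828 ≈ 1160 mg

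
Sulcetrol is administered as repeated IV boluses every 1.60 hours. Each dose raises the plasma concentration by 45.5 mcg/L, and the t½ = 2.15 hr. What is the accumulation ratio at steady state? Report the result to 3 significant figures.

k = ln 2 / 2.15 = 0.3224 hr⁻¹
Fraction remaining after one interval: e^(−kτ) = e^(−0.3224 × 1.60) = 0.5970
R = 1 / (1 − 0.5970) = 1 / 0.4030 ≈ 2.48

2.48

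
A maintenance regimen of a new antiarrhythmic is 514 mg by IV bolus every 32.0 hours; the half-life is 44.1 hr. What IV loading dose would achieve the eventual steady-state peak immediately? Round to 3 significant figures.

1300 mg

k = ln 2 / 44.1 = 0.01572 hr⁻¹
Accumulation ratio R = 1 / (1 − e^(−kτ)) = 1 / (1 − e^(−0.01572×32.0)) = 1 / (1 − 0.6047) = 2.530
Loading dose = maintenance dose × R = 514 × 2.530 ≈ 1300 mg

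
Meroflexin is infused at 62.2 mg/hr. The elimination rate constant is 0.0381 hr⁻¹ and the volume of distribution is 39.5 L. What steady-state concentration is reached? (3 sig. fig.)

CL = k · V = 0.0381 × 39.5 = 1.505 L/hr
Css = rate / CL = 62.2 / 1.505 ≈ 41.3 µg/mL

41.3 µg/mL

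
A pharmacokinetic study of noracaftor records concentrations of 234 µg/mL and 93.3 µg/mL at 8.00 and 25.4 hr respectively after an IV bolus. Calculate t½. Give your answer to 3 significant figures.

k = ln(C₁/C₂) / (t₂ − t₁) = ln(234/93.3) / (25.4 − 8.00)
  = 0.9195 / 17.40 = 0.05284 hr⁻¹
t½ = ln 2 / k = ln 2 / 0.05284 ≈ 13.1 hours

13.1 hours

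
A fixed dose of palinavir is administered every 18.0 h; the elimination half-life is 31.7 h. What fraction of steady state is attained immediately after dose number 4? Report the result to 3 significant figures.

k = ln 2 / 31.7 = 0.02187 h⁻¹
f_n = 1 − e^(−nkτ) = 1 − e^(−4 × 0.02187 × 18.0) = 1 − e^(−1.574) = 1 − 0.2071 ≈ 0.793

0.793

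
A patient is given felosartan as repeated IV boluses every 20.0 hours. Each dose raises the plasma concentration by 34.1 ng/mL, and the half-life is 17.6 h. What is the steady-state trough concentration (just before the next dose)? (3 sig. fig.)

k = ln 2 / 17.6 = 0.03938 h⁻¹
Fraction remaining after one interval: e^(−kτ) = e^(−0.03938 × 20.0) = 0.4549
R = 1 / (1 − 0.4549) = 1.835
Css,max = 34.1 × 1.835 = 62.56 ng/mL
Css,min = Css,max × e^(−kτ) = 62.56 × 0.4549 ≈ 28.5 ng/mL

28.5 ng/mL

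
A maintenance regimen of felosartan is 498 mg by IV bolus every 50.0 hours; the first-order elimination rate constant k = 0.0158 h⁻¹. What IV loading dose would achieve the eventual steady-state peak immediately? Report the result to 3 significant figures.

912 mg

Accumulation ratio R = 1 / (1 − e^(−kτ)) = 1 / (1 − e^(−0.01580×50.0)) = 1 / (1 − 0.4538) = 1.831
Loading dose = maintenance dose × R = 498 × 1.831 ≈ 912 mg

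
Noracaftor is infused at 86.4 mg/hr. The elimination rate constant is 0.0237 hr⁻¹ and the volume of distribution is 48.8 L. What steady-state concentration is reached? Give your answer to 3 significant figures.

74.7 mg/L

CL = k · V = 0.0237 × 48.8 = 1.157 L/hr
Css = rate / CL = 86.4 / 1.157 ≈ 74.7 mg/L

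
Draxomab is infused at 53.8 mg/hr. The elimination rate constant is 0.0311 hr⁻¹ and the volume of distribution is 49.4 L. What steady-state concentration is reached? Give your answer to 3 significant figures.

35.0 mg/L

CL = k · V = 0.0311 × 49.4 = 1.536 L/hr
Css = rate / CL = 53.8 / 1.536 ≈ 35.0 mg/L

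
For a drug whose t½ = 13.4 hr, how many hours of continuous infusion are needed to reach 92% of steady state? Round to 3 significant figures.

48.8 hours

k = ln 2 / 13.4 = 0.05173 hr⁻¹
f = 1 − e^(−kt)  ⇒  t = −ln(1 − f) / k
t = −ln(1 − 0.92) / 0.05173 = 2.526 / 0.05173 ≈ 48.8 hours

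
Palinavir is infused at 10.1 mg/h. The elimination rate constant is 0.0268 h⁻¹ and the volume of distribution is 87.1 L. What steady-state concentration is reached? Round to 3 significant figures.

CL = k · V = 0.0268 × 87.1 = 2.334 L/h
Css = rate / CL = 10.1 / 2.334 ≈ 4.33 mg/L

4.33 mg/L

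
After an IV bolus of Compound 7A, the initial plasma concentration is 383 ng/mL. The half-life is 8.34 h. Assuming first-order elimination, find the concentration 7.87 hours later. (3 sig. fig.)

199 ng/mL

k = ln 2 / 8.34 = 0.08311 h⁻¹
C(t) = C₀ e^(−kt) = 383 × e^(−0.08311 × 7.87) = 383 × e^(−0.6541) = 383 × 0.5199 ≈ 199 ng/mL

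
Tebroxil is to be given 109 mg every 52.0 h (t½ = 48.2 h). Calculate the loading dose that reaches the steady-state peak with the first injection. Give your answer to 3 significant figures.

207 mg

k = ln 2 / 48.2 = 0.01438 h⁻¹
Accumulation ratio R = 1 / (1 − e^(−kτ)) = 1 / (1 − e^(−0.01438×52.0)) = 1 / (1 − 0.4734) = 1.899
Loading dose = maintenance dose × R = 109 × 1.899 ≈ 207 mg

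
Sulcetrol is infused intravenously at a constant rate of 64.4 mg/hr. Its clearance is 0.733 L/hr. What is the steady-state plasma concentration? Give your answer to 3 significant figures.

Css = infusion rate / CL = 64.4 / 0.733 ≈ 87.9 µg/mL

87.9 µg/mL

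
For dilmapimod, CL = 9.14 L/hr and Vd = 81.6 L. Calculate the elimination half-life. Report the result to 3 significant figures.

6.19 hours

k = CL / V = 9.14 / 81.6 = 0.1120 hr⁻¹
t½ = ln 2 / k = ln 2 / 0.1120 ≈ 6.19 hours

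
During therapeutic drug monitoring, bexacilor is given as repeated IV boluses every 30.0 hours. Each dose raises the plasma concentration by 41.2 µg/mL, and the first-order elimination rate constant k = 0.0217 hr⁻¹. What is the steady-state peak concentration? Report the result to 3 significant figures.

86.1 µg/mL

Fraction remaining after one interval: e^(−kτ) = e^(−0.02170 × 30.0) = 0.5215
R = 1 / (1 − 0.5215) = 2.090
Css,max = 41.2 × 2.090 ≈ 86.1 µg/mL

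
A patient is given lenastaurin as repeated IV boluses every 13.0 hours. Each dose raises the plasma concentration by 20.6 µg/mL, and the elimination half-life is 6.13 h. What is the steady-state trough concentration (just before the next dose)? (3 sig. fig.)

k = ln 2 / 6.13 = 0.1131 h⁻¹
Fraction remaining after one interval: e^(−kτ) = e^(−0.1131 × 13.0) = 0.2299
R = 1 / (1 − 0.2299) = 1.299
Css,max = 20.6 × 1.299 = 26.75 µg/mL
Css,min = Css,max × e^(−kτ) = 26.75 × 0.2299 ≈ 6.15 µg/mL

6.15 µg/mL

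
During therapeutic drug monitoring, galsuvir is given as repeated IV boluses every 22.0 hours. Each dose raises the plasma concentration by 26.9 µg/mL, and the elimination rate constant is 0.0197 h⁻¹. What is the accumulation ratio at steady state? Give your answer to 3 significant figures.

2.84

Fraction remaining after one interval: e^(−kτ) = e^(−0.01970 × 22.0) = 0.6483
R = 1 / (1 − 0.6483) = 1 / 0.3517 ≈ 2.84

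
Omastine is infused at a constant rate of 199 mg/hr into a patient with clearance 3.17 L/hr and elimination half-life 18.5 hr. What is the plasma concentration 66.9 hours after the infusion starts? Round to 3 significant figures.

Css = rate / CL = 199 / 3.17 = 62.78 mg/L
k = ln 2 / 18.5 = 0.03747 hr⁻¹
C(t) = Css (1 − e^(−kt)) = 62.78 × (1 − e^(−2.507)) = 62.78 × 0.9185 ≈ 57.7 mg/L

57.7 mg/L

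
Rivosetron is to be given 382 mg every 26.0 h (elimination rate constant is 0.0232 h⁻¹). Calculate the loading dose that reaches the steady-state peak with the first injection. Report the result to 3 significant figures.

843 mg

Accumulation ratio R = 1 / (1 − e^(−kτ)) = 1 / (1 − e^(−0.02320×26.0)) = 1 / (1 − 0.5471) = 2.208
Loading dose = maintenance dose × R = 382 × 2.208 ≈ 843 mg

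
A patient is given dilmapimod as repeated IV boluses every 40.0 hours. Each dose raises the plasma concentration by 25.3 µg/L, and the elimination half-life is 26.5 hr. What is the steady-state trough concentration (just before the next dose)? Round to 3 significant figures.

k = ln 2 / 26.5 = 0.02616 hr⁻¹
Fraction remaining after one interval: e^(−kτ) = e^(−0.02616 × 40.0) = 0.3512
R = 1 / (1 − 0.3512) = 1.541
Css,max = 25.3 × 1.541 = 39.00 µg/L
Css,min = Css,max × e^(−kτ) = 39.00 × 0.3512 ≈ 13.7 µg/L

13.7 µg/L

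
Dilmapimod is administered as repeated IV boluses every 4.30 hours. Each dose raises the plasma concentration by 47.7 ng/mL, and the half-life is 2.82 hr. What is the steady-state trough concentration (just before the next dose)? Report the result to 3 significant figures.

25.4 ng/mL

k = ln 2 / 2.82 = 0.2458 hr⁻¹
Fraction remaining after one interval: e^(−kτ) = e^(−0.2458 × 4.30) = 0.3475
R = 1 / (1 − 0.3475) = 1.533
Css,max = 47.7 × 1.533 = 73.11 ng/mL
Css,min = Css,max × e^(−kτ) = 73.11 × 0.3475 ≈ 25.4 ng/mL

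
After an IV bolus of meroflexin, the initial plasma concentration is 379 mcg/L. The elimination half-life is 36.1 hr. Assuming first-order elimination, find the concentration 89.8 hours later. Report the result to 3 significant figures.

67.6 mcg/L

k = ln 2 / 36.1 = 0.01920 hr⁻¹
C(t) = C₀ e^(−kt) = 379 × e^(−0.01920 × 89.8) = 379 × e^(−1.724) = 379 × 0.1783 ≈ 67.6 mcg/L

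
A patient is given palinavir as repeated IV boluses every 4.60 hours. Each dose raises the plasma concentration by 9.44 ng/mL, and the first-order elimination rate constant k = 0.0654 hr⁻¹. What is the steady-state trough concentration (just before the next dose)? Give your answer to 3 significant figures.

Fraction remaining after one interval: e^(−kτ) = e^(−0.06540 × 4.60) = 0.7402
R = 1 / (1 − 0.7402) = 3.849
Css,max = 9.44 × 3.849 = 36.34 ng/mL
Css,min = Css,max × e^(−kτ) = 36.34 × 0.7402 ≈ 26.9 ng/mL

26.9 ng/mL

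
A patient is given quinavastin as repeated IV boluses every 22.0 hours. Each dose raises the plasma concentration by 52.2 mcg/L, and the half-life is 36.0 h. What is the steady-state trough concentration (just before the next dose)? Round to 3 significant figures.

99.0 mcg/L

k = ln 2 / 36.0 = 0.01925 h⁻¹
Fraction remaining after one interval: e^(−kτ) = e^(−0.01925 × 22.0) = 0.6547
R = 1 / (1 − 0.6547) = 2.896
Css,max = 52.2 × 2.896 = 151.2 mcg/L
Css,min = Css,max × e^(−kτ) = 151.2 × 0.6547 ≈ 99.0 mcg/L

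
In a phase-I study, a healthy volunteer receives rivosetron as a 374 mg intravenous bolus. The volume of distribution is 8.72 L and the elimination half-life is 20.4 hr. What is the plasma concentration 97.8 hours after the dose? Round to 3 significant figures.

1.55 mg/L

C₀ = dose / V = 374 / 8.72 = 42.89 mg/L
k = ln 2 / 20.4 = 0.03398 hr⁻¹
C(t) = C₀ e^(−kt) = 42.89 × e^(−0.03398 × 97.8) = 42.89 × e^(−3.323) = 42.89 × 0.03604 ≈ 1.55 mg/L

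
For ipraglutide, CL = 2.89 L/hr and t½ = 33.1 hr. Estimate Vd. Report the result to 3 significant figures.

k = ln 2 / t½ = ln 2 / 33.1 = 0.02094 hr⁻¹
V = CL / k = 2.89 / 0.02094 ≈ 138 L

138 L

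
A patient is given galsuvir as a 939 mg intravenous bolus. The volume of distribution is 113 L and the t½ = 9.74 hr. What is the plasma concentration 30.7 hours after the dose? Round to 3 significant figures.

C₀ = dose / V = 939 / 113 = 8.310 µg/mL
k = ln 2 / 9.74 = 0.07117 hr⁻¹
C(t) = C₀ e^(−kt) = 8.310 × e^(−0.07117 × 30.7) = 8.310 × e^(−2.185) = 8.310 × 0.1125 ≈ 0.935 µg/mL

0.935 µg/mL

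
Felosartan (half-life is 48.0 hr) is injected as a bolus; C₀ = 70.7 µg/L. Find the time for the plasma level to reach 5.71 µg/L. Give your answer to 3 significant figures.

k = ln 2 / 48.0 = 0.01444 hr⁻¹
C(t) = C₀ e^(−kt)  ⇒  t = ln(C₀/C) / k
t = ln(70.7/5.71) / 0.01444 = 2.516 / 0.01444 ≈ 174 hours

174 hours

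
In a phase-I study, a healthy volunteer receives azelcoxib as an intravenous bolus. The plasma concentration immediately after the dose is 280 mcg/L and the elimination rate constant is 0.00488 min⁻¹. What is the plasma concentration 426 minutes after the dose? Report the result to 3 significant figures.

35.0 mcg/L

C(t) = C₀ e^(−kt) = 280 × e^(−0.004880 × 426) = 280 × e^(−2.079) = 280 × 0.1251 ≈ 35.0 mcg/L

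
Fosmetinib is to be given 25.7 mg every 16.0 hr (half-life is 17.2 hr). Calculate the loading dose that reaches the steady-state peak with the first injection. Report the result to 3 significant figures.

54.1 mg

k = ln 2 / 17.2 = 0.04030 hr⁻¹
Accumulation ratio R = 1 / (1 − e^(−kτ)) = 1 / (1 − e^(−0.04030×16.0)) = 1 / (1 − 0.5248) = 2.104
Loading dose = maintenance dose × R = 25.7 × 2.104 ≈ 54.1 mg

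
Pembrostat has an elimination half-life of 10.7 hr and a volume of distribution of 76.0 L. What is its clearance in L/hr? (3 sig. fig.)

4.92 L/hr

k = ln 2 / t½ = ln 2 / 10.7 = 0.06478 hr⁻¹
CL = k · V = 0.06478 × 76.0 ≈ 4.92 L/hr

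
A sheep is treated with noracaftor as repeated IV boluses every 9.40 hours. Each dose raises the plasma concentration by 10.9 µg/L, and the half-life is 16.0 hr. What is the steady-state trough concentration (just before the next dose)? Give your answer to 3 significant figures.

21.7 µg/L

k = ln 2 / 16.0 = 0.04332 hr⁻¹
Fraction remaining after one interval: e^(−kτ) = e^(−0.04332 × 9.40) = 0.6655
R = 1 / (1 − 0.6655) = 2.989
Css,max = 10.9 × 2.989 = 32.59 µg/L
Css,min = Css,max × e^(−kτ) = 32.59 × 0.6655 ≈ 21.7 µg/L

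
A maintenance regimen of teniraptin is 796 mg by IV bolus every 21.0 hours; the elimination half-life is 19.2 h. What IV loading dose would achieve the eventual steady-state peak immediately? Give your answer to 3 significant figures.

1500 mg

k = ln 2 / 19.2 = 0.03610 h⁻¹
Accumulation ratio R = 1 / (1 − e^(−kτ)) = 1 / (1 − e^(−0.03610×21.0)) = 1 / (1 − 0.4685) = 1.882
Loading dose = maintenance dose × R = 796 × 1.882 ≈ 1500 mg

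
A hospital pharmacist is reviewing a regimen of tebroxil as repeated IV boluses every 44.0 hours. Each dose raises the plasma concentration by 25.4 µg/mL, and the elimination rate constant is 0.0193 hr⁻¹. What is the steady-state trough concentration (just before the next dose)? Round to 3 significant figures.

19.0 µg/mL

Fraction remaining after one interval: e^(−kτ) = e^(−0.01930 × 44.0) = 0.4278
R = 1 / (1 − 0.4278) = 1.748
Css,max = 25.4 × 1.748 = 44.39 µg/mL
Css,min = Css,max × e^(−kτ) = 44.39 × 0.4278 ≈ 19.0 µg/mL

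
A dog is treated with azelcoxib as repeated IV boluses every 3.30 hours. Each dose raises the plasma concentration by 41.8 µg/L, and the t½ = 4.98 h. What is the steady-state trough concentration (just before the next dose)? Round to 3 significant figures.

71.7 µg/L

k = ln 2 / 4.98 = 0.1392 h⁻¹
Fraction remaining after one interval: e^(−kτ) = e^(−0.1392 × 3.30) = 0.6317
R = 1 / (1 − 0.6317) = 2.715
Css,max = 41.8 × 2.715 = 113.5 µg/L
Css,min = Css,max × e^(−kτ) = 113.5 × 0.6317 ≈ 71.7 µg/L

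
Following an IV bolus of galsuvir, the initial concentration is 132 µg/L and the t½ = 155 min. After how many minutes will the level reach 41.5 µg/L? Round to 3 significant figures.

k = ln 2 / 155 = 0.004472 min⁻¹
C(t) = C₀ e^(−kt)  ⇒  t = ln(C₀/C) / k
t = ln(132/41.5) / 0.004472 = 1.157 / 0.004472 ≈ 259 minutes

259 minutes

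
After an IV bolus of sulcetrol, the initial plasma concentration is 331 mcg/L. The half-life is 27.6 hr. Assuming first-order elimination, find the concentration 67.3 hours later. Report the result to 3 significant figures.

61.1 mcg/L

k = ln 2 / 27.6 = 0.02511 hr⁻¹
C(t) = C₀ e^(−kt) = 331 × e^(−0.02511 × 67.3) = 331 × e^(−1.690) = 331 × 0.1845 ≈ 61.1 mcg/L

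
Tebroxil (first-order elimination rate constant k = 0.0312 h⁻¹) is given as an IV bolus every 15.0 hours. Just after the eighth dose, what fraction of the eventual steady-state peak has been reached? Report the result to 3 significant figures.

f_n = 1 − e^(−nkτ) = 1 − e^(−8 × 0.03120 × 15.0) = 1 − e^(−3.744) = 1 − 0.02366 ≈ 0.976

0.976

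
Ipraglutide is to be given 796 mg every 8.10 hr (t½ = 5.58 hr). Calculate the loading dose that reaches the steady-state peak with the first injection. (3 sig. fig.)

k = ln 2 / 5.58 = 0.1242 hr⁻¹
Accumulation ratio R = 1 / (1 − e^(−kτ)) = 1 / (1 − e^(−0.1242×8.10)) = 1 / (1 − 0.3656) = 1.576
Loading dose = maintenance dose × R = 796 × 1.576 ≈ 1250 mg

1250 mg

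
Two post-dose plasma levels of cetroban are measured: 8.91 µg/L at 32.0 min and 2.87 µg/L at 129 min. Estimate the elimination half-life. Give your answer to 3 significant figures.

59.3 minutes

k = ln(C₁/C₂) / (t₂ − t₁) = ln(8.91/2.87) / (129 − 32.0)
  = 1.133 / 97.00 = 0.01168 min⁻¹
t½ = ln 2 / k = ln 2 / 0.01168 ≈ 59.3 minutes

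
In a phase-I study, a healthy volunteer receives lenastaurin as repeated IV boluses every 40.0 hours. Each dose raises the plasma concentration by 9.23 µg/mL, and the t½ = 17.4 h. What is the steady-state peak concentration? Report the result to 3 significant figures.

11.6 µg/mL

k = ln 2 / 17.4 = 0.03984 h⁻¹
Fraction remaining after one interval: e^(−kτ) = e^(−0.03984 × 40.0) = 0.2032
R = 1 / (1 − 0.2032) = 1.255
Css,max = 9.23 × 1.255 ≈ 11.6 µg/mL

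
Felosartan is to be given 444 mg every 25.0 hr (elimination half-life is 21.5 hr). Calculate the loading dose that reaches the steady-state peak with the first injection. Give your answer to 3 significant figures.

802 mg

k = ln 2 / 21.5 = 0.03224 hr⁻¹
Accumulation ratio R = 1 / (1 − e^(−kτ)) = 1 / (1 − e^(−0.03224×25.0)) = 1 / (1 − 0.4466) = 1.807
Loading dose = maintenance dose × R = 444 × 1.807 ≈ 802 mg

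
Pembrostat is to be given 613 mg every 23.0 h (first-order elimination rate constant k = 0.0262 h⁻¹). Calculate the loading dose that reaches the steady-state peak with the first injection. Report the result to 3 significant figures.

Accumulation ratio R = 1 / (1 − e^(−kτ)) = 1 / (1 − e^(−0.02620×23.0)) = 1 / (1 − 0.5474) = 2.209
Loading dose = maintenance dose × R = 613 × 2.209 ≈ 1350 mg

1350 mg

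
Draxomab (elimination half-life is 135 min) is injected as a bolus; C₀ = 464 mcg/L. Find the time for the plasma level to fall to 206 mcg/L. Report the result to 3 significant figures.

158 minutes

k = ln 2 / 135 = 0.005134 min⁻¹
C(t) = C₀ e^(−kt)  ⇒  t = ln(C₀/C) / k
t = ln(464/206) / 0.005134 = 0.8120 / 0.005134 ≈ 158 minutes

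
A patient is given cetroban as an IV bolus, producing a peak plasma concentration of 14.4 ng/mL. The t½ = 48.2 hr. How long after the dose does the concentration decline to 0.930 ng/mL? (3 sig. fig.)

k = ln 2 / 48.2 = 0.01438 hr⁻¹
C(t) = C₀ e^(−kt)  ⇒  t = ln(C₀/C) / k
t = ln(14.4/0.930) / 0.01438 = 2.740 / 0.01438 ≈ 191 hours

191 hours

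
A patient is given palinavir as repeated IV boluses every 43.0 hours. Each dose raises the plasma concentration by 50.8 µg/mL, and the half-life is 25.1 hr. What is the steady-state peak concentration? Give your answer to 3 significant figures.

k = ln 2 / 25.1 = 0.02762 hr⁻¹
Fraction remaining after one interval: e^(−kτ) = e^(−0.02762 × 43.0) = 0.3050
R = 1 / (1 − 0.3050) = 1.439
Css,max = 50.8 × 1.439 ≈ 73.1 µg/mL

73.1 µg/mL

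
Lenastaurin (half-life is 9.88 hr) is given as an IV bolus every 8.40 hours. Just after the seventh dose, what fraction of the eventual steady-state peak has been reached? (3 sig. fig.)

0.984

k = ln 2 / 9.88 = 0.07016 hr⁻¹
f_n = 1 − e^(−nkτ) = 1 − e^(−7 × 0.07016 × 8.40) = 1 − e^(−4.125) = 1 − 0.01616 ≈ 0.984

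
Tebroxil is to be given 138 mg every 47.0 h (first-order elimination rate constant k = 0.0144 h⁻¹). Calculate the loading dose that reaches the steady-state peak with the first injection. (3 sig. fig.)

281 mg

Accumulation ratio R = 1 / (1 − e^(−kτ)) = 1 / (1 − e^(−0.01440×47.0)) = 1 / (1 − 0.5082) = 2.034
Loading dose = maintenance dose × R = 138 × 2.034 ≈ 281 mg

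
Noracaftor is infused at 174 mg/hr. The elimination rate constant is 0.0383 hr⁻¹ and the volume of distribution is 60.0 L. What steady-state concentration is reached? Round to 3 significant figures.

CL = k · V = 0.0383 × 60.0 = 2.298 L/hr
Css = rate / CL = 174 / 2.298 ≈ 75.7 µg/mL

75.7 µg/mL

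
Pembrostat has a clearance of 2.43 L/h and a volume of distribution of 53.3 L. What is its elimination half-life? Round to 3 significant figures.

k = CL / V = 2.43 / 53.3 = 0.04559 h⁻¹
t½ = ln 2 / k = ln 2 / 0.04559 ≈ 15.2 hours

15.2 hours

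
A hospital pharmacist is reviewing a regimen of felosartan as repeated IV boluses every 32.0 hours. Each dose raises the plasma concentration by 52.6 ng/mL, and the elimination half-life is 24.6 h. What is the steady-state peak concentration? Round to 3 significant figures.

k = ln 2 / 24.6 = 0.02818 h⁻¹
Fraction remaining after one interval: e^(−kτ) = e^(−0.02818 × 32.0) = 0.4059
R = 1 / (1 − 0.4059) = 1.683
Css,max = 52.6 × 1.683 ≈ 88.5 ng/mL

88.5 ng/mL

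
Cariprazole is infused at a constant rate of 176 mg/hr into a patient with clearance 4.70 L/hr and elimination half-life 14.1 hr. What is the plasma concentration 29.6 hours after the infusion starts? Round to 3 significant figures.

Css = rate / CL = 176 / 4.70 = 37.45 µg/mL
k = ln 2 / 14.1 = 0.04916 hr⁻¹
C(t) = Css (1 − e^(−kt)) = 37.45 × (1 − e^(−1.455)) = 37.45 × 0.7666 ≈ 28.7 µg/mL

28.7 µg/mL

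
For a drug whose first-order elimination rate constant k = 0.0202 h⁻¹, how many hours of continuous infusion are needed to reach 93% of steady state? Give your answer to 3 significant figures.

f = 1 − e^(−kt)  ⇒  t = −ln(1 − f) / k
t = −ln(1 − 0.93) / 0.02020 = 2.659 / 0.02020 ≈ 132 hours

132 hours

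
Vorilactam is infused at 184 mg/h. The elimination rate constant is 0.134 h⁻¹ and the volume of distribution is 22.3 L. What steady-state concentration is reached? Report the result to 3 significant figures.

61.6 µg/mL

CL = k · V = 0.134 × 22.3 = 2.988 L/h
Css = rate / CL = 184 / 2.988 ≈ 61.6 µg/mL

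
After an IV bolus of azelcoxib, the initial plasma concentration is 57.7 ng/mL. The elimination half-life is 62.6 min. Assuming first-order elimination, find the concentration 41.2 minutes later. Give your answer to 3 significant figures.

k = ln 2 / 62.6 = 0.01107 min⁻¹
C(t) = C₀ e^(−kt) = 57.7 × e^(−0.01107 × 41.2) = 57.7 × e^(−0.4562) = 57.7 × 0.6337 ≈ 36.6 ng/mL

36.6 ng/mL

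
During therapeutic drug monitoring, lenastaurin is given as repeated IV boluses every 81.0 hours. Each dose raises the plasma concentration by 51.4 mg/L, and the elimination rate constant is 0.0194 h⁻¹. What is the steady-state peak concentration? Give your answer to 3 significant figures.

Fraction remaining after one interval: e^(−kτ) = e^(−0.01940 × 81.0) = 0.2078
R = 1 / (1 − 0.2078) = 1.262
Css,max = 51.4 × 1.262 ≈ 64.9 mg/L

64.9 mg/L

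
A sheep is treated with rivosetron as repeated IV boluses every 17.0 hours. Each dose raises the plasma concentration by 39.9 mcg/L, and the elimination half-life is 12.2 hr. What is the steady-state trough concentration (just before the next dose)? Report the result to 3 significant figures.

k = ln 2 / 12.2 = 0.05682 hr⁻¹
Fraction remaining after one interval: e^(−kτ) = e^(−0.05682 × 17.0) = 0.3807
R = 1 / (1 − 0.3807) = 1.615
Css,max = 39.9 × 1.615 = 64.42 mcg/L
Css,min = Css,max × e^(−kτ) = 64.42 × 0.3807 ≈ 24.5 mcg/L

24.5 mcg/L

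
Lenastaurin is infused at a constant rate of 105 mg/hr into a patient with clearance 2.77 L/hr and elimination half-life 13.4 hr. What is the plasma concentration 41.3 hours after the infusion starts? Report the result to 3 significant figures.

33.4 µg/mL

Css = rate / CL = 105 / 2.77 = 37.91 µg/mL
k = ln 2 / 13.4 = 0.05173 hr⁻¹
C(t) = Css (1 − e^(−kt)) = 37.91 × (1 − e^(−2.136)) = 37.91 × 0.8819 ≈ 33.4 µg/mL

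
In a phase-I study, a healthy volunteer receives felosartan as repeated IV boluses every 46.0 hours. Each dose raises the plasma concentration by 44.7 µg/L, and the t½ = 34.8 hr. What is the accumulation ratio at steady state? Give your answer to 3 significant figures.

1.67

k = ln 2 / 34.8 = 0.01992 hr⁻¹
Fraction remaining after one interval: e^(−kτ) = e^(−0.01992 × 46.0) = 0.4000
R = 1 / (1 − 0.4000) = 1 / 0.6000 ≈ 1.67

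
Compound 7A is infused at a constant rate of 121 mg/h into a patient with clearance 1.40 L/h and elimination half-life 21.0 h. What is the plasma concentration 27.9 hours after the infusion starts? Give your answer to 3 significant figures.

Css = rate / CL = 121 / 1.40 = 86.43 µg/mL
k = ln 2 / 21.0 = 0.03301 h⁻¹
C(t) = Css (1 − e^(−kt)) = 86.43 × (1 − e^(−0.9209)) = 86.43 × 0.6018 ≈ 52.0 µg/mL

52.0 µg/mL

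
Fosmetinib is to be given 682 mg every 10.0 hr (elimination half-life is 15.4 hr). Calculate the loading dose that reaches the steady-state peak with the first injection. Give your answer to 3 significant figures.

1880 mg

k = ln 2 / 15.4 = 0.04501 hr⁻¹
Accumulation ratio R = 1 / (1 − e^(−kτ)) = 1 / (1 − e^(−0.04501×10.0)) = 1 / (1 − 0.6376) = 2.759
Loading dose = maintenance dose × R = 682 × 2.759 ≈ 1880 mg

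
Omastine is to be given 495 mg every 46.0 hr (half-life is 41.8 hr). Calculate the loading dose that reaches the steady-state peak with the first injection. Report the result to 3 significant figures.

k = ln 2 / 41.8 = 0.01658 hr⁻¹
Accumulation ratio R = 1 / (1 − e^(−kτ)) = 1 / (1 − e^(−0.01658×46.0)) = 1 / (1 − 0.4664) = 1.874
Loading dose = maintenance dose × R = 495 × 1.874 ≈ 928 mg

928 mg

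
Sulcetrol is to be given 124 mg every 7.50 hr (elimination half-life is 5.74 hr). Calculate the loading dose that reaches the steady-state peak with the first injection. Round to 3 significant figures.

k = ln 2 / 5.74 = 0.1208 hr⁻¹
Accumulation ratio R = 1 / (1 − e^(−kτ)) = 1 / (1 − e^(−0.1208×7.50)) = 1 / (1 − 0.4043) = 1.679
Loading dose = maintenance dose × R = 124 × 1.679 ≈ 208 mg

208 mg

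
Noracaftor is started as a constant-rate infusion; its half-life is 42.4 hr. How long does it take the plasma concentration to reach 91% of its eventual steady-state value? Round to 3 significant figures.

147 hours

k = ln 2 / 42.4 = 0.01635 hr⁻¹
f = 1 − e^(−kt)  ⇒  t = −ln(1 − f) / k
t = −ln(1 − 0.91) / 0.01635 = 2.408 / 0.01635 ≈ 147 hours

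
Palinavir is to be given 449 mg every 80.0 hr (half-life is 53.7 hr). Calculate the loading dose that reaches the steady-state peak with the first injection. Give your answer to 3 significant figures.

697 mg

k = ln 2 / 53.7 = 0.01291 hr⁻¹
Accumulation ratio R = 1 / (1 − e^(−kτ)) = 1 / (1 − e^(−0.01291×80.0)) = 1 / (1 − 0.3561) = 1.553
Loading dose = maintenance dose × R = 449 × 1.553 ≈ 697 mg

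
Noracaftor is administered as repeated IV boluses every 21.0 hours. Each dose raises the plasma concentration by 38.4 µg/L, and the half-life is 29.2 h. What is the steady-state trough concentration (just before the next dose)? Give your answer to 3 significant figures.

59.4 µg/L

k = ln 2 / 29.2 = 0.02374 h⁻¹
Fraction remaining after one interval: e^(−kτ) = e^(−0.02374 × 21.0) = 0.6074
R = 1 / (1 − 0.6074) = 2.547
Css,max = 38.4 × 2.547 = 97.82 µg/L
Css,min = Css,max × e^(−kτ) = 97.82 × 0.6074 ≈ 59.4 µg/L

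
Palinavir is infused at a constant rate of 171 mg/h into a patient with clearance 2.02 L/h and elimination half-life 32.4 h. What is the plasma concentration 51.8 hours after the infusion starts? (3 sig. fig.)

56.7 µg/mL

Css = rate / CL = 171 / 2.02 = 84.65 µg/mL
k = ln 2 / 32.4 = 0.02139 h⁻¹
C(t) = Css (1 − e^(−kt)) = 84.65 × (1 − e^(−1.108)) = 84.65 × 0.6698 ≈ 56.7 µg/mL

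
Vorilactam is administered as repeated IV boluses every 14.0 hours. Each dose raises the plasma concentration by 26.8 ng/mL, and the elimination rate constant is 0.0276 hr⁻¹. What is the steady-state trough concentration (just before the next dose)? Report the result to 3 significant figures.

Fraction remaining after one interval: e^(−kτ) = e^(−0.02760 × 14.0) = 0.6795
R = 1 / (1 − 0.6795) = 3.120
Css,max = 26.8 × 3.120 = 83.62 ng/mL
Css,min = Css,max × e^(−kτ) = 83.62 × 0.6795 ≈ 56.8 ng/mL

56.8 ng/mL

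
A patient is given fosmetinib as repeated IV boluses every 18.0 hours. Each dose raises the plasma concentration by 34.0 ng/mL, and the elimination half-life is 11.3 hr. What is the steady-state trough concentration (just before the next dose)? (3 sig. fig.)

k = ln 2 / 11.3 = 0.06134 hr⁻¹
Fraction remaining after one interval: e^(−kτ) = e^(−0.06134 × 18.0) = 0.3315
R = 1 / (1 − 0.3315) = 1.496
Css,max = 34.0 × 1.496 = 50.86 ng/mL
Css,min = Css,max × e^(−kτ) = 50.86 × 0.3315 ≈ 16.9 ng/mL

16.9 ng/mL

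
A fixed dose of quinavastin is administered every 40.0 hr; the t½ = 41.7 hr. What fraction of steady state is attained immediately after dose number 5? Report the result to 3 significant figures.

0.964

k = ln 2 / 41.7 = 0.01662 hr⁻¹
f_n = 1 − e^(−nkτ) = 1 − e^(−5 × 0.01662 × 40.0) = 1 − e^(−3.324) = 1 − 0.03599 ≈ 0.964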